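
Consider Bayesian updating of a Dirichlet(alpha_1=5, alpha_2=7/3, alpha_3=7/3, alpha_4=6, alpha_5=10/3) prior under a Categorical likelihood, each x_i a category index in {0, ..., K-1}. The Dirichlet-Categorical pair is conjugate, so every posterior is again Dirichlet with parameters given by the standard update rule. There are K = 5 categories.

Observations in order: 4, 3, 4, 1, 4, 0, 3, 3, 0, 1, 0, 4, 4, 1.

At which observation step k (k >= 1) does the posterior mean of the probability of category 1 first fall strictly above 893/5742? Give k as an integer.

k = 14

obs 1: x=4 → posterior Dirichlet(5, 7/3, 7/3, 6, 13/3)
obs 2: x=3 → posterior Dirichlet(5, 7/3, 7/3, 7, 13/3)
obs 3: x=4 → posterior Dirichlet(5, 7/3, 7/3, 7, 16/3)
obs 4: x=1 → posterior Dirichlet(5, 10/3, 7/3, 7, 16/3)
obs 5: x=4 → posterior Dirichlet(5, 10/3, 7/3, 7, 19/3)
obs 6: x=0 → posterior Dirichlet(6, 10/3, 7/3, 7, 19/3)
obs 7: x=3 → posterior Dirichlet(6, 10/3, 7/3, 8, 19/3)
obs 8: x=3 → posterior Dirichlet(6, 10/3, 7/3, 9, 19/3)
obs 9: x=0 → posterior Dirichlet(7, 10/3, 7/3, 9, 19/3)
obs 10: x=1 → posterior Dirichlet(7, 13/3, 7/3, 9, 19/3)
obs 11: x=0 → posterior Dirichlet(8, 13/3, 7/3, 9, 19/3)
obs 12: x=4 → posterior Dirichlet(8, 13/3, 7/3, 9, 22/3)
obs 13: x=4 → posterior Dirichlet(8, 13/3, 7/3, 9, 25/3)
obs 14: x=1 → posterior Dirichlet(8, 16/3, 7/3, 9, 25/3)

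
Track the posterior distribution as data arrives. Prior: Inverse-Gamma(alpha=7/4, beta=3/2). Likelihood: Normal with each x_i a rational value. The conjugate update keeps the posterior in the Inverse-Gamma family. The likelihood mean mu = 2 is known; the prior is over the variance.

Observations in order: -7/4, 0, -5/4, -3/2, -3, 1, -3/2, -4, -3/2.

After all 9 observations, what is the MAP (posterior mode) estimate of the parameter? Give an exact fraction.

obs 1: x=-7/4 → posterior Inverse-Gamma(9/4, 273/32)
obs 2: x=0 → posterior Inverse-Gamma(11/4, 337/32)
obs 3: x=-5/4 → posterior Inverse-Gamma(13/4, 253/16)
obs 4: x=-3/2 → posterior Inverse-Gamma(15/4, 351/16)
obs 5: x=-3 → posterior Inverse-Gamma(17/4, 551/16)
obs 6: x=1 → posterior Inverse-Gamma(19/4, 559/16)
obs 7: x=-3/2 → posterior Inverse-Gamma(21/4, 657/16)
obs 8: x=-4 → posterior Inverse-Gamma(23/4, 945/16)
obs 9: x=-3/2 → posterior Inverse-Gamma(25/4, 1043/16)

1043/116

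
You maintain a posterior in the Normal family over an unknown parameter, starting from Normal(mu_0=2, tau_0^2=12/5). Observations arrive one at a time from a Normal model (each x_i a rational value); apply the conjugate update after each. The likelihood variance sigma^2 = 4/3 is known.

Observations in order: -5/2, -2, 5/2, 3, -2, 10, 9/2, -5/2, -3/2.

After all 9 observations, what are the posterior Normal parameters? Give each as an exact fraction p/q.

mu_0=191/172, tau_0^2=6/43

obs 1: x=-5/2 → posterior Normal(-25/28, 6/7)
obs 2: x=-2 → posterior Normal(-61/46, 12/23)
obs 3: x=5/2 → posterior Normal(-1/4, 3/8)
obs 4: x=3 → posterior Normal(19/41, 12/41)
obs 5: x=-2 → posterior Normal(1/50, 6/25)
obs 6: x=10 → posterior Normal(91/59, 12/59)
obs 7: x=9/2 → posterior Normal(263/136, 3/17)
obs 8: x=-5/2 → posterior Normal(109/77, 12/77)
obs 9: x=-3/2 → posterior Normal(191/172, 6/43)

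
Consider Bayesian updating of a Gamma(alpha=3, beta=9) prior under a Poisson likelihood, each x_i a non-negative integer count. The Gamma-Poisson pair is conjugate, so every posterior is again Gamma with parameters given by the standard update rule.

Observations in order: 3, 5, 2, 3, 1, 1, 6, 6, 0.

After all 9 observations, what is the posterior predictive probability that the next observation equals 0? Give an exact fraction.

45517159607903340355793714778287898624/230466617897195215045509519405933293401

obs 1: x=3 → posterior Gamma(6, 10)
obs 2: x=5 → posterior Gamma(11, 11)
obs 3: x=2 → posterior Gamma(13, 12)
obs 4: x=3 → posterior Gamma(16, 13)
obs 5: x=1 → posterior Gamma(17, 14)
obs 6: x=1 → posterior Gamma(18, 15)
obs 7: x=6 → posterior Gamma(24, 16)
obs 8: x=6 → posterior Gamma(30, 17)
obs 9: x=0 → posterior Gamma(30, 18)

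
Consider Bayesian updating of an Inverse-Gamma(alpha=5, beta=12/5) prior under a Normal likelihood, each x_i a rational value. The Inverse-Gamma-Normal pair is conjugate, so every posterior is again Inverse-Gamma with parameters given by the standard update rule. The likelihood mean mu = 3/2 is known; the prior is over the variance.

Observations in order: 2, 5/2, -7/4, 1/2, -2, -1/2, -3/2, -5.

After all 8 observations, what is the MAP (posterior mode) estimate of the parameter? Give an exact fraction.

obs 1: x=2 → posterior Inverse-Gamma(11/2, 101/40)
obs 2: x=5/2 → posterior Inverse-Gamma(6, 121/40)
obs 3: x=-7/4 → posterior Inverse-Gamma(13/2, 1329/160)
obs 4: x=1/2 → posterior Inverse-Gamma(7, 1409/160)
obs 5: x=-2 → posterior Inverse-Gamma(15/2, 2389/160)
obs 6: x=-1/2 → posterior Inverse-Gamma(8, 2709/160)
obs 7: x=-3/2 → posterior Inverse-Gamma(17/2, 3429/160)
obs 8: x=-5 → posterior Inverse-Gamma(9, 6809/160)

6809/1600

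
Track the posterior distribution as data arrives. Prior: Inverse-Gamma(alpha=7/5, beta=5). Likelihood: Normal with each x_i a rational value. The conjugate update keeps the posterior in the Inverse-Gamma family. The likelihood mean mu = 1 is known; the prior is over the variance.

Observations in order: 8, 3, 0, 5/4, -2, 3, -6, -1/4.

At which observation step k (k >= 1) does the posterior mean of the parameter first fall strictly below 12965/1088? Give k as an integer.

obs 1: x=8 → posterior Inverse-Gamma(19/10, 59/2)
obs 2: x=3 → posterior Inverse-Gamma(12/5, 63/2)
obs 3: x=0 → posterior Inverse-Gamma(29/10, 32)
obs 4: x=5/4 → posterior Inverse-Gamma(17/5, 1025/32)
obs 5: x=-2 → posterior Inverse-Gamma(39/10, 1169/32)
obs 6: x=3 → posterior Inverse-Gamma(22/5, 1233/32)
obs 7: x=-6 → posterior Inverse-Gamma(49/10, 2017/32)
obs 8: x=-1/4 → posterior Inverse-Gamma(27/5, 1021/16)

k = 6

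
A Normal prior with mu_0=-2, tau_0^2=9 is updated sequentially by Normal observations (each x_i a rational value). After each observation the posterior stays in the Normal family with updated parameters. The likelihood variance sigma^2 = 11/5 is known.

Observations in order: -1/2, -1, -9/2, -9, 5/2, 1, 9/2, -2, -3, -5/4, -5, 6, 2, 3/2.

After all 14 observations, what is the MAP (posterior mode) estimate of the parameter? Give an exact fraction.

obs 1: x=-1/2 → posterior Normal(-89/112, 99/56)
obs 2: x=-1 → posterior Normal(-179/202, 99/101)
obs 3: x=-9/2 → posterior Normal(-2, 99/146)
obs 4: x=-9 → posterior Normal(-697/191, 99/191)
obs 5: x=5/2 → posterior Normal(-1169/472, 99/236)
obs 6: x=1 → posterior Normal(-1079/562, 99/281)
obs 7: x=9/2 → posterior Normal(-337/326, 99/326)
obs 8: x=-2 → posterior Normal(-61/53, 99/371)
obs 9: x=-3 → posterior Normal(-281/208, 99/416)
obs 10: x=-5/4 → posterior Normal(-2473/1844, 99/461)
obs 11: x=-5 → posterior Normal(-3373/2024, 9/46)
obs 12: x=6 → posterior Normal(-2293/2204, 99/551)
obs 13: x=2 → posterior Normal(-1933/2384, 99/596)
obs 14: x=3/2 → posterior Normal(-1663/2564, 99/641)

-1663/2564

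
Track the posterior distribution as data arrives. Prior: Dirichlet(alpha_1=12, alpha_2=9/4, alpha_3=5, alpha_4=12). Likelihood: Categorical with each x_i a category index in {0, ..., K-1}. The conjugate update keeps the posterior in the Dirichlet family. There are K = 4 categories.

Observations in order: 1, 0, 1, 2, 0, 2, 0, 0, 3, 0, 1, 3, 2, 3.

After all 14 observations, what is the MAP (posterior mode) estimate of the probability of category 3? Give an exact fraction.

obs 1: x=1 → posterior Dirichlet(12, 13/4, 5, 12)
obs 2: x=0 → posterior Dirichlet(13, 13/4, 5, 12)
obs 3: x=1 → posterior Dirichlet(13, 17/4, 5, 12)
obs 4: x=2 → posterior Dirichlet(13, 17/4, 6, 12)
obs 5: x=0 → posterior Dirichlet(14, 17/4, 6, 12)
obs 6: x=2 → posterior Dirichlet(14, 17/4, 7, 12)
obs 7: x=0 → posterior Dirichlet(15, 17/4, 7, 12)
obs 8: x=0 → posterior Dirichlet(16, 17/4, 7, 12)
obs 9: x=3 → posterior Dirichlet(16, 17/4, 7, 13)
obs 10: x=0 → posterior Dirichlet(17, 17/4, 7, 13)
obs 11: x=1 → posterior Dirichlet(17, 21/4, 7, 13)
obs 12: x=3 → posterior Dirichlet(17, 21/4, 7, 14)
obs 13: x=2 → posterior Dirichlet(17, 21/4, 8, 14)
obs 14: x=3 → posterior Dirichlet(17, 21/4, 8, 15)

56/165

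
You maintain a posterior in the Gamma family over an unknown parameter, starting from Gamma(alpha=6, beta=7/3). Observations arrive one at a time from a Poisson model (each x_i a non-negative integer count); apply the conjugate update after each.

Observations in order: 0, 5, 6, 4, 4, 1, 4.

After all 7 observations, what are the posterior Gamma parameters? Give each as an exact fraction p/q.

alpha=30, beta=28/3

obs 1: x=0 → posterior Gamma(6, 10/3)
obs 2: x=5 → posterior Gamma(11, 13/3)
obs 3: x=6 → posterior Gamma(17, 16/3)
obs 4: x=4 → posterior Gamma(21, 19/3)
obs 5: x=4 → posterior Gamma(25, 22/3)
obs 6: x=1 → posterior Gamma(26, 25/3)
obs 7: x=4 → posterior Gamma(30, 28/3)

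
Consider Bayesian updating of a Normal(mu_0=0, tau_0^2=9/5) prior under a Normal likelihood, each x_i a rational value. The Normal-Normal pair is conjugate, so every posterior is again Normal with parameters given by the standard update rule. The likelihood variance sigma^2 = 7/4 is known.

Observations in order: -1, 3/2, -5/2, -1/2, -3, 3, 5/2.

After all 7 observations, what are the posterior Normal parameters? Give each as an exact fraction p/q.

mu_0=0, tau_0^2=9/41

obs 1: x=-1 → posterior Normal(-36/71, 63/71)
obs 2: x=3/2 → posterior Normal(18/107, 63/107)
obs 3: x=-5/2 → posterior Normal(-72/143, 63/143)
obs 4: x=-1/2 → posterior Normal(-90/179, 63/179)
obs 5: x=-3 → posterior Normal(-198/215, 63/215)
obs 6: x=3 → posterior Normal(-90/251, 63/251)
obs 7: x=5/2 → posterior Normal(0, 9/41)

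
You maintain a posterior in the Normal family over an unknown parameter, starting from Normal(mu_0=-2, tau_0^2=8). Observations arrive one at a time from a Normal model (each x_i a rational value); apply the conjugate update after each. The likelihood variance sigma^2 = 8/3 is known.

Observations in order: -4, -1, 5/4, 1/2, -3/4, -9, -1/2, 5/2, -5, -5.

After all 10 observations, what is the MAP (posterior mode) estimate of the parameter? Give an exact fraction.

-65/31

obs 1: x=-4 → posterior Normal(-7/2, 2)
obs 2: x=-1 → posterior Normal(-17/7, 8/7)
obs 3: x=5/4 → posterior Normal(-53/40, 4/5)
obs 4: x=1/2 → posterior Normal(-47/52, 8/13)
obs 5: x=-3/4 → posterior Normal(-7/8, 1/2)
obs 6: x=-9 → posterior Normal(-41/19, 8/19)
obs 7: x=-1/2 → posterior Normal(-85/44, 4/11)
obs 8: x=5/2 → posterior Normal(-7/5, 8/25)
obs 9: x=-5 → posterior Normal(-25/14, 2/7)
obs 10: x=-5 → posterior Normal(-65/31, 8/31)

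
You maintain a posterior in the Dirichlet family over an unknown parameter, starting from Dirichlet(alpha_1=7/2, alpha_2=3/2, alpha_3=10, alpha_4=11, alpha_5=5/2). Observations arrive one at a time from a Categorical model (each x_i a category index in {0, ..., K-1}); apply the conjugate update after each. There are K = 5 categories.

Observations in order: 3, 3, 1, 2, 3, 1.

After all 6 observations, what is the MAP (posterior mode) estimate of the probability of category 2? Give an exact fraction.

20/59

obs 1: x=3 → posterior Dirichlet(7/2, 3/2, 10, 12, 5/2)
obs 2: x=3 → posterior Dirichlet(7/2, 3/2, 10, 13, 5/2)
obs 3: x=1 → posterior Dirichlet(7/2, 5/2, 10, 13, 5/2)
obs 4: x=2 → posterior Dirichlet(7/2, 5/2, 11, 13, 5/2)
obs 5: x=3 → posterior Dirichlet(7/2, 5/2, 11, 14, 5/2)
obs 6: x=1 → posterior Dirichlet(7/2, 7/2, 11, 14, 5/2)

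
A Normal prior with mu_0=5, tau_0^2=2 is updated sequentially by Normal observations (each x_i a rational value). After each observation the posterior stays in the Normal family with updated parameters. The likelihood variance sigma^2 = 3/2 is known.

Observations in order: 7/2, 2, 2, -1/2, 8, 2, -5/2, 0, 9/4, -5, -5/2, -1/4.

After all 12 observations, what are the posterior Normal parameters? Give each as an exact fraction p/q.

obs 1: x=7/2 → posterior Normal(29/7, 6/7)
obs 2: x=2 → posterior Normal(37/11, 6/11)
obs 3: x=2 → posterior Normal(3, 2/5)
obs 4: x=-1/2 → posterior Normal(43/19, 6/19)
obs 5: x=8 → posterior Normal(75/23, 6/23)
obs 6: x=2 → posterior Normal(83/27, 2/9)
obs 7: x=-5/2 → posterior Normal(73/31, 6/31)
obs 8: x=0 → posterior Normal(73/35, 6/35)
obs 9: x=9/4 → posterior Normal(82/39, 2/13)
obs 10: x=-5 → posterior Normal(62/43, 6/43)
obs 11: x=-5/2 → posterior Normal(52/47, 6/47)
obs 12: x=-1/4 → posterior Normal(1, 2/17)

mu_0=1, tau_0^2=2/17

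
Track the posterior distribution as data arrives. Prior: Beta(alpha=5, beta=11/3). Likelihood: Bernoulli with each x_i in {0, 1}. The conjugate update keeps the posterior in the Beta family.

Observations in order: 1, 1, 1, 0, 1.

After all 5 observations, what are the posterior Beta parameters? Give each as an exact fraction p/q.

alpha=9, beta=14/3

obs 1: x=1 → posterior Beta(6, 11/3)
obs 2: x=1 → posterior Beta(7, 11/3)
obs 3: x=1 → posterior Beta(8, 11/3)
obs 4: x=0 → posterior Beta(8, 14/3)
obs 5: x=1 → posterior Beta(9, 14/3)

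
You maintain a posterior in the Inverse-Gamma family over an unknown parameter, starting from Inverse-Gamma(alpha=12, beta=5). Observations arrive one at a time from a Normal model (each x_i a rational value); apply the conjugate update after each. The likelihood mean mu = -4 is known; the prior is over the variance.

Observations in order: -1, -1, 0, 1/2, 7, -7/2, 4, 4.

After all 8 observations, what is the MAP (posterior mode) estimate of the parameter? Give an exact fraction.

627/68

obs 1: x=-1 → posterior Inverse-Gamma(25/2, 19/2)
obs 2: x=-1 → posterior Inverse-Gamma(13, 14)
obs 3: x=0 → posterior Inverse-Gamma(27/2, 22)
obs 4: x=1/2 → posterior Inverse-Gamma(14, 257/8)
obs 5: x=7 → posterior Inverse-Gamma(29/2, 741/8)
obs 6: x=-7/2 → posterior Inverse-Gamma(15, 371/4)
obs 7: x=4 → posterior Inverse-Gamma(31/2, 499/4)
obs 8: x=4 → posterior Inverse-Gamma(16, 627/4)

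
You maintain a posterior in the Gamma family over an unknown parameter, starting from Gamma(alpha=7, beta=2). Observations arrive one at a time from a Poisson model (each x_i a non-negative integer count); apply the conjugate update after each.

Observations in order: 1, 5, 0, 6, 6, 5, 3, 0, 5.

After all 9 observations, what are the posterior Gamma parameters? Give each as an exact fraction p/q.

obs 1: x=1 → posterior Gamma(8, 3)
obs 2: x=5 → posterior Gamma(13, 4)
obs 3: x=0 → posterior Gamma(13, 5)
obs 4: x=6 → posterior Gamma(19, 6)
obs 5: x=6 → posterior Gamma(25, 7)
obs 6: x=5 → posterior Gamma(30, 8)
obs 7: x=3 → posterior Gamma(33, 9)
obs 8: x=0 → posterior Gamma(33, 10)
obs 9: x=5 → posterior Gamma(38, 11)

alpha=38, beta=11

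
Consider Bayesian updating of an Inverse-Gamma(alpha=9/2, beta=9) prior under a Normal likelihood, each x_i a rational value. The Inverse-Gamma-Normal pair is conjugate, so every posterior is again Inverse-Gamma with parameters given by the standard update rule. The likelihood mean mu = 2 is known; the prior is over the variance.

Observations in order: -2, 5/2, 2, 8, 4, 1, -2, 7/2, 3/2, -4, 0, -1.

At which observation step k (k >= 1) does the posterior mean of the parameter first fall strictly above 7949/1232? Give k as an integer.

obs 1: x=-2 → posterior Inverse-Gamma(5, 17)
obs 2: x=5/2 → posterior Inverse-Gamma(11/2, 137/8)
obs 3: x=2 → posterior Inverse-Gamma(6, 137/8)
obs 4: x=8 → posterior Inverse-Gamma(13/2, 281/8)
obs 5: x=4 → posterior Inverse-Gamma(7, 297/8)
obs 6: x=1 → posterior Inverse-Gamma(15/2, 301/8)
obs 7: x=-2 → posterior Inverse-Gamma(8, 365/8)
obs 8: x=7/2 → posterior Inverse-Gamma(17/2, 187/4)
obs 9: x=3/2 → posterior Inverse-Gamma(9, 375/8)
obs 10: x=-4 → posterior Inverse-Gamma(19/2, 519/8)
obs 11: x=0 → posterior Inverse-Gamma(10, 535/8)
obs 12: x=-1 → posterior Inverse-Gamma(21/2, 571/8)

k = 7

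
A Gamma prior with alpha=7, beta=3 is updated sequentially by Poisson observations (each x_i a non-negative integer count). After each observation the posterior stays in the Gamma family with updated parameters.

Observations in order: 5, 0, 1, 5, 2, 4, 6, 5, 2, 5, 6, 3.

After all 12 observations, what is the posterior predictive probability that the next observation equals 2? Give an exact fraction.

obs 1: x=5 → posterior Gamma(12, 4)
obs 2: x=0 → posterior Gamma(12, 5)
obs 3: x=1 → posterior Gamma(13, 6)
obs 4: x=5 → posterior Gamma(18, 7)
obs 5: x=2 → posterior Gamma(20, 8)
obs 6: x=4 → posterior Gamma(24, 9)
obs 7: x=6 → posterior Gamma(30, 10)
obs 8: x=5 → posterior Gamma(35, 11)
obs 9: x=2 → posterior Gamma(37, 12)
obs 10: x=5 → posterior Gamma(42, 13)
obs 11: x=6 → posterior Gamma(48, 14)
obs 12: x=3 → posterior Gamma(51, 15)

634114581962872314175439063976824627388850785791873931884765625/3291009114642412084309938365114701009965471731267159726697218048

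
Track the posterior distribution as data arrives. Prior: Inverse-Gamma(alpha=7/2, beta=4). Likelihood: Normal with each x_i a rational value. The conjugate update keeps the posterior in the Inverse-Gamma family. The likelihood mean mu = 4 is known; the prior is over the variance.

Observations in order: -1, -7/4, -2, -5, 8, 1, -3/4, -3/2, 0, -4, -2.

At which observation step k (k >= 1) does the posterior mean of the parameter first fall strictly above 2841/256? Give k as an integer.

obs 1: x=-1 → posterior Inverse-Gamma(4, 33/2)
obs 2: x=-7/4 → posterior Inverse-Gamma(9/2, 1057/32)
obs 3: x=-2 → posterior Inverse-Gamma(5, 1633/32)
obs 4: x=-5 → posterior Inverse-Gamma(11/2, 2929/32)
obs 5: x=8 → posterior Inverse-Gamma(6, 3185/32)
obs 6: x=1 → posterior Inverse-Gamma(13/2, 3329/32)
obs 7: x=-3/4 → posterior Inverse-Gamma(7, 1845/16)
obs 8: x=-3/2 → posterior Inverse-Gamma(15/2, 2087/16)
obs 9: x=0 → posterior Inverse-Gamma(8, 2215/16)
obs 10: x=-4 → posterior Inverse-Gamma(17/2, 2727/16)
obs 11: x=-2 → posterior Inverse-Gamma(9, 3015/16)

k = 3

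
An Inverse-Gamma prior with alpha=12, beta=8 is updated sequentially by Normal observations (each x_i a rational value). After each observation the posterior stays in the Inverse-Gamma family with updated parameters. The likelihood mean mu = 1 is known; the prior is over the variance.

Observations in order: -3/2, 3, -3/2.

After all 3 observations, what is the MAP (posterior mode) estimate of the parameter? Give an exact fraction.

65/58

obs 1: x=-3/2 → posterior Inverse-Gamma(25/2, 89/8)
obs 2: x=3 → posterior Inverse-Gamma(13, 105/8)
obs 3: x=-3/2 → posterior Inverse-Gamma(27/2, 65/4)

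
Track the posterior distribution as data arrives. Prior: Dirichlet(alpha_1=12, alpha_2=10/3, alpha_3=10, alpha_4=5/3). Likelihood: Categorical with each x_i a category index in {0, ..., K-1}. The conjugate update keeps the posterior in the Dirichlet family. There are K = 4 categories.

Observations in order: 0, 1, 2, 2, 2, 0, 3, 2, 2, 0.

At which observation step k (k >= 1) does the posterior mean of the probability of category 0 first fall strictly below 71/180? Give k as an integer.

k = 9

obs 1: x=0 → posterior Dirichlet(13, 10/3, 10, 5/3)
obs 2: x=1 → posterior Dirichlet(13, 13/3, 10, 5/3)
obs 3: x=2 → posterior Dirichlet(13, 13/3, 11, 5/3)
obs 4: x=2 → posterior Dirichlet(13, 13/3, 12, 5/3)
obs 5: x=2 → posterior Dirichlet(13, 13/3, 13, 5/3)
obs 6: x=0 → posterior Dirichlet(14, 13/3, 13, 5/3)
obs 7: x=3 → posterior Dirichlet(14, 13/3, 13, 8/3)
obs 8: x=2 → posterior Dirichlet(14, 13/3, 14, 8/3)
obs 9: x=2 → posterior Dirichlet(14, 13/3, 15, 8/3)
obs 10: x=0 → posterior Dirichlet(15, 13/3, 15, 8/3)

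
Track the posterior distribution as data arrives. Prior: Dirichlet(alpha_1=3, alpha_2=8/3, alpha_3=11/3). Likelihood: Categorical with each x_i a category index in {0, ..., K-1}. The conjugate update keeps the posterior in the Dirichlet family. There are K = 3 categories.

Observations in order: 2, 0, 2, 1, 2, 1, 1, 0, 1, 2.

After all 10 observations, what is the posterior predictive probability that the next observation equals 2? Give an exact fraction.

obs 1: x=2 → posterior Dirichlet(3, 8/3, 14/3)
obs 2: x=0 → posterior Dirichlet(4, 8/3, 14/3)
obs 3: x=2 → posterior Dirichlet(4, 8/3, 17/3)
obs 4: x=1 → posterior Dirichlet(4, 11/3, 17/3)
obs 5: x=2 → posterior Dirichlet(4, 11/3, 20/3)
obs 6: x=1 → posterior Dirichlet(4, 14/3, 20/3)
obs 7: x=1 → posterior Dirichlet(4, 17/3, 20/3)
obs 8: x=0 → posterior Dirichlet(5, 17/3, 20/3)
obs 9: x=1 → posterior Dirichlet(5, 20/3, 20/3)
obs 10: x=2 → posterior Dirichlet(5, 20/3, 23/3)

23/58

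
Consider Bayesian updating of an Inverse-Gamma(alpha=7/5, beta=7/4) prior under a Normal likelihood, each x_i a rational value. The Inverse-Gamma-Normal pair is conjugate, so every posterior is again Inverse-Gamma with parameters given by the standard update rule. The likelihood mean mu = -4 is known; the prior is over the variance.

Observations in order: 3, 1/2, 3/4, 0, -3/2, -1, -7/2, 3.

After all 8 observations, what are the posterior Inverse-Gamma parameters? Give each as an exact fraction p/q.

alpha=27/5, beta=2813/32

obs 1: x=3 → posterior Inverse-Gamma(19/10, 105/4)
obs 2: x=1/2 → posterior Inverse-Gamma(12/5, 291/8)
obs 3: x=3/4 → posterior Inverse-Gamma(29/10, 1525/32)
obs 4: x=0 → posterior Inverse-Gamma(17/5, 1781/32)
obs 5: x=-3/2 → posterior Inverse-Gamma(39/10, 1881/32)
obs 6: x=-1 → posterior Inverse-Gamma(22/5, 2025/32)
obs 7: x=-7/2 → posterior Inverse-Gamma(49/10, 2029/32)
obs 8: x=3 → posterior Inverse-Gamma(27/5, 2813/32)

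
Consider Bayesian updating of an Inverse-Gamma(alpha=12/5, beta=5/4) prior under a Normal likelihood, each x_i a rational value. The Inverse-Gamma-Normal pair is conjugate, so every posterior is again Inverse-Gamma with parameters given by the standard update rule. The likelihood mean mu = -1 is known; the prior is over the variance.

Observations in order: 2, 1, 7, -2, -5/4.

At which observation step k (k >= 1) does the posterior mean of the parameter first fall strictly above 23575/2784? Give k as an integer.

k = 3

obs 1: x=2 → posterior Inverse-Gamma(29/10, 23/4)
obs 2: x=1 → posterior Inverse-Gamma(17/5, 31/4)
obs 3: x=7 → posterior Inverse-Gamma(39/10, 159/4)
obs 4: x=-2 → posterior Inverse-Gamma(22/5, 161/4)
obs 5: x=-5/4 → posterior Inverse-Gamma(49/10, 1289/32)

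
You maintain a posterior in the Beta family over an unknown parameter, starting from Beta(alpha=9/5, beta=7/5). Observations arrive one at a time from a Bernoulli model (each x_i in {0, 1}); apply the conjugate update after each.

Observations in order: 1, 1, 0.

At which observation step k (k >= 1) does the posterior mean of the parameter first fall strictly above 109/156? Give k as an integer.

k = 2

obs 1: x=1 → posterior Beta(14/5, 7/5)
obs 2: x=1 → posterior Beta(19/5, 7/5)
obs 3: x=0 → posterior Beta(19/5, 12/5)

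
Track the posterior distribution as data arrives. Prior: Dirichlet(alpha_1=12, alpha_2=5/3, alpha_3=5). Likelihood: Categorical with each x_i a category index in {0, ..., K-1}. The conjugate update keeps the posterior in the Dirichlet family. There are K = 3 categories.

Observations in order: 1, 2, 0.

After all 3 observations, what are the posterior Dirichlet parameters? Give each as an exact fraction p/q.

obs 1: x=1 → posterior Dirichlet(12, 8/3, 5)
obs 2: x=2 → posterior Dirichlet(12, 8/3, 6)
obs 3: x=0 → posterior Dirichlet(13, 8/3, 6)

alpha_1=13, alpha_2=8/3, alpha_3=6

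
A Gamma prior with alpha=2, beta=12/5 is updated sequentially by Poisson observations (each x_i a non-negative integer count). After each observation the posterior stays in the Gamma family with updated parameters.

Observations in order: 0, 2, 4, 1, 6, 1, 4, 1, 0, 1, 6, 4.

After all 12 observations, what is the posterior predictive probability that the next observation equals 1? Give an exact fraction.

obs 1: x=0 → posterior Gamma(2, 17/5)
obs 2: x=2 → posterior Gamma(4, 22/5)
obs 3: x=4 → posterior Gamma(8, 27/5)
obs 4: x=1 → posterior Gamma(9, 32/5)
obs 5: x=6 → posterior Gamma(15, 37/5)
obs 6: x=1 → posterior Gamma(16, 42/5)
obs 7: x=4 → posterior Gamma(20, 47/5)
obs 8: x=1 → posterior Gamma(21, 52/5)
obs 9: x=0 → posterior Gamma(21, 57/5)
obs 10: x=1 → posterior Gamma(22, 62/5)
obs 11: x=6 → posterior Gamma(28, 67/5)
obs 12: x=4 → posterior Gamma(32, 72/5)

43527113557877632299182867216819959112570498159645551031746560/179553522959388241739349798537554631708787040879135341103130317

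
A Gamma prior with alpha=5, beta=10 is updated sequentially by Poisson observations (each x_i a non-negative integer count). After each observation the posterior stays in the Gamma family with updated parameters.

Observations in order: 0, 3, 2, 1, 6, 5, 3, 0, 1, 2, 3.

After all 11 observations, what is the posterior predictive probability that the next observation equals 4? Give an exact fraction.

obs 1: x=0 → posterior Gamma(5, 11)
obs 2: x=3 → posterior Gamma(8, 12)
obs 3: x=2 → posterior Gamma(10, 13)
obs 4: x=1 → posterior Gamma(11, 14)
obs 5: x=6 → posterior Gamma(17, 15)
obs 6: x=5 → posterior Gamma(22, 16)
obs 7: x=3 → posterior Gamma(25, 17)
obs 8: x=0 → posterior Gamma(25, 18)
obs 9: x=1 → posterior Gamma(26, 19)
obs 10: x=2 → posterior Gamma(28, 20)
obs 11: x=3 → posterior Gamma(31, 21)

51358076749659655100455408108575327656469267/1097264065457647867501976642996670778662977536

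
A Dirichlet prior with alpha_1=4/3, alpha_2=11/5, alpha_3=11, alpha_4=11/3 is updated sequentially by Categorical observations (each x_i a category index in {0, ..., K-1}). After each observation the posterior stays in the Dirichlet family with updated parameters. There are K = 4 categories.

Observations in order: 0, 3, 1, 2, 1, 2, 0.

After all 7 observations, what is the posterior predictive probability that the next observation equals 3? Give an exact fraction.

obs 1: x=0 → posterior Dirichlet(7/3, 11/5, 11, 11/3)
obs 2: x=3 → posterior Dirichlet(7/3, 11/5, 11, 14/3)
obs 3: x=1 → posterior Dirichlet(7/3, 16/5, 11, 14/3)
obs 4: x=2 → posterior Dirichlet(7/3, 16/5, 12, 14/3)
obs 5: x=1 → posterior Dirichlet(7/3, 21/5, 12, 14/3)
obs 6: x=2 → posterior Dirichlet(7/3, 21/5, 13, 14/3)
obs 7: x=0 → posterior Dirichlet(10/3, 21/5, 13, 14/3)

5/27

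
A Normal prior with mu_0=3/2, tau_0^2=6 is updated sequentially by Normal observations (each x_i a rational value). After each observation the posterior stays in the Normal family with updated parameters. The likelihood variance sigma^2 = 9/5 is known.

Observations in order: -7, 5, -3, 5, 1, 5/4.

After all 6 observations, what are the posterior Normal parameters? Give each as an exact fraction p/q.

mu_0=3/7, tau_0^2=2/7

obs 1: x=-7 → posterior Normal(-131/26, 18/13)
obs 2: x=5 → posterior Normal(-31/46, 18/23)
obs 3: x=-3 → posterior Normal(-91/66, 6/11)
obs 4: x=5 → posterior Normal(9/86, 18/43)
obs 5: x=1 → posterior Normal(29/106, 18/53)
obs 6: x=5/4 → posterior Normal(3/7, 2/7)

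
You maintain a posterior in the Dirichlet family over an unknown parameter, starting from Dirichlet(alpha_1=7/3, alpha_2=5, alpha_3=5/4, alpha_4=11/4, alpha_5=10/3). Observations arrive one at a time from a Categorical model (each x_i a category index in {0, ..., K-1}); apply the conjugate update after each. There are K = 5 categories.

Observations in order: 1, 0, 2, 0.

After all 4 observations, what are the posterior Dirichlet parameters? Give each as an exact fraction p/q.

alpha_1=13/3, alpha_2=6, alpha_3=9/4, alpha_4=11/4, alpha_5=10/3

obs 1: x=1 → posterior Dirichlet(7/3, 6, 5/4, 11/4, 10/3)
obs 2: x=0 → posterior Dirichlet(10/3, 6, 5/4, 11/4, 10/3)
obs 3: x=2 → posterior Dirichlet(10/3, 6, 9/4, 11/4, 10/3)
obs 4: x=0 → posterior Dirichlet(13/3, 6, 9/4, 11/4, 10/3)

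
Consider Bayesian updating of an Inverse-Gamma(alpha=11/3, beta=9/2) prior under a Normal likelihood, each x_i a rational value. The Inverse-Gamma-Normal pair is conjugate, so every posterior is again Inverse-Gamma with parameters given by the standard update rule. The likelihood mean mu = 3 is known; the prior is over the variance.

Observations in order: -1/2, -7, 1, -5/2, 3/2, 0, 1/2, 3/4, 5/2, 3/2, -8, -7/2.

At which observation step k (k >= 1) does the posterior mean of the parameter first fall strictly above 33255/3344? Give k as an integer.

obs 1: x=-1/2 → posterior Inverse-Gamma(25/6, 85/8)
obs 2: x=-7 → posterior Inverse-Gamma(14/3, 485/8)
obs 3: x=1 → posterior Inverse-Gamma(31/6, 501/8)
obs 4: x=-5/2 → posterior Inverse-Gamma(17/3, 311/4)
obs 5: x=3/2 → posterior Inverse-Gamma(37/6, 631/8)
obs 6: x=0 → posterior Inverse-Gamma(20/3, 667/8)
obs 7: x=1/2 → posterior Inverse-Gamma(43/6, 173/2)
obs 8: x=3/4 → posterior Inverse-Gamma(23/3, 2849/32)
obs 9: x=5/2 → posterior Inverse-Gamma(49/6, 2853/32)
obs 10: x=3/2 → posterior Inverse-Gamma(26/3, 2889/32)
obs 11: x=-8 → posterior Inverse-Gamma(55/6, 4825/32)
obs 12: x=-7/2 → posterior Inverse-Gamma(29/3, 5501/32)

k = 2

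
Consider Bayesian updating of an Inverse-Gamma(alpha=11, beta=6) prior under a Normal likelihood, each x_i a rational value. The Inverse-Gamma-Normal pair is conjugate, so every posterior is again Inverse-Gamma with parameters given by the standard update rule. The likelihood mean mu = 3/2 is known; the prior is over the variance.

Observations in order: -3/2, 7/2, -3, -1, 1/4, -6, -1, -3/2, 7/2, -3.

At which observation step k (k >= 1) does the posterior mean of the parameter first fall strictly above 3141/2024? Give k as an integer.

k = 3

obs 1: x=-3/2 → posterior Inverse-Gamma(23/2, 21/2)
obs 2: x=7/2 → posterior Inverse-Gamma(12, 25/2)
obs 3: x=-3 → posterior Inverse-Gamma(25/2, 181/8)
obs 4: x=-1 → posterior Inverse-Gamma(13, 103/4)
obs 5: x=1/4 → posterior Inverse-Gamma(27/2, 849/32)
obs 6: x=-6 → posterior Inverse-Gamma(14, 1749/32)
obs 7: x=-1 → posterior Inverse-Gamma(29/2, 1849/32)
obs 8: x=-3/2 → posterior Inverse-Gamma(15, 1993/32)
obs 9: x=7/2 → posterior Inverse-Gamma(31/2, 2057/32)
obs 10: x=-3 → posterior Inverse-Gamma(16, 2381/32)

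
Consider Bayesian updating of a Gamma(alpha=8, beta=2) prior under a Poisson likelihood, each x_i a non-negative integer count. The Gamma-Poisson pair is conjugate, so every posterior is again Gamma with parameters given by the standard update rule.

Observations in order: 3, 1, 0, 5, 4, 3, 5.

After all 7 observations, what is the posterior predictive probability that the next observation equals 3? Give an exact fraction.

obs 1: x=3 → posterior Gamma(11, 3)
obs 2: x=1 → posterior Gamma(12, 4)
obs 3: x=0 → posterior Gamma(12, 5)
obs 4: x=5 → posterior Gamma(17, 6)
obs 5: x=4 → posterior Gamma(21, 7)
obs 6: x=3 → posterior Gamma(24, 8)
obs 7: x=5 → posterior Gamma(29, 9)

4234405698824374106594521716411/20000000000000000000000000000000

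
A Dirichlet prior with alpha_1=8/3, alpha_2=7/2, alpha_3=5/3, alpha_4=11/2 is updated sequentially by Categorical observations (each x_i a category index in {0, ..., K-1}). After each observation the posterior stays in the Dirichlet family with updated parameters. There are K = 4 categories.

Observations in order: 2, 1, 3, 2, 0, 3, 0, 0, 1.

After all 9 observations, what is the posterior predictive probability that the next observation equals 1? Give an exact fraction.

33/134

obs 1: x=2 → posterior Dirichlet(8/3, 7/2, 8/3, 11/2)
obs 2: x=1 → posterior Dirichlet(8/3, 9/2, 8/3, 11/2)
obs 3: x=3 → posterior Dirichlet(8/3, 9/2, 8/3, 13/2)
obs 4: x=2 → posterior Dirichlet(8/3, 9/2, 11/3, 13/2)
obs 5: x=0 → posterior Dirichlet(11/3, 9/2, 11/3, 13/2)
obs 6: x=3 → posterior Dirichlet(11/3, 9/2, 11/3, 15/2)
obs 7: x=0 → posterior Dirichlet(14/3, 9/2, 11/3, 15/2)
obs 8: x=0 → posterior Dirichlet(17/3, 9/2, 11/3, 15/2)
obs 9: x=1 → posterior Dirichlet(17/3, 11/2, 11/3, 15/2)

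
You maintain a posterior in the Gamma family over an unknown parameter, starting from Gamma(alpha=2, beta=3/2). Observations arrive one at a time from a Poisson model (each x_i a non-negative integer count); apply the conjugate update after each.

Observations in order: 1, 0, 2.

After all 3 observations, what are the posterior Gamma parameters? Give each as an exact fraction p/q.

alpha=5, beta=9/2

obs 1: x=1 → posterior Gamma(3, 5/2)
obs 2: x=0 → posterior Gamma(3, 7/2)
obs 3: x=2 → posterior Gamma(5, 9/2)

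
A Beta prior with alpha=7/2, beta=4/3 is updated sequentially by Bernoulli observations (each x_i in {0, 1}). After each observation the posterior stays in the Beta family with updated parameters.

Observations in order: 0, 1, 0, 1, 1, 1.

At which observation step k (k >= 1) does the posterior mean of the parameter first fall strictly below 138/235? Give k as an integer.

k = 3

obs 1: x=0 → posterior Beta(7/2, 7/3)
obs 2: x=1 → posterior Beta(9/2, 7/3)
obs 3: x=0 → posterior Beta(9/2, 10/3)
obs 4: x=1 → posterior Beta(11/2, 10/3)
obs 5: x=1 → posterior Beta(13/2, 10/3)
obs 6: x=1 → posterior Beta(15/2, 10/3)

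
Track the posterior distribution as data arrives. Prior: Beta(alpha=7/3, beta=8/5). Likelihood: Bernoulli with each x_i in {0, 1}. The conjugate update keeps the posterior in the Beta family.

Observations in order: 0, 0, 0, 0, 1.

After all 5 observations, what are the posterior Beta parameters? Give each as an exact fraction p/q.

alpha=10/3, beta=28/5

obs 1: x=0 → posterior Beta(7/3, 13/5)
obs 2: x=0 → posterior Beta(7/3, 18/5)
obs 3: x=0 → posterior Beta(7/3, 23/5)
obs 4: x=0 → posterior Beta(7/3, 28/5)
obs 5: x=1 → posterior Beta(10/3, 28/5)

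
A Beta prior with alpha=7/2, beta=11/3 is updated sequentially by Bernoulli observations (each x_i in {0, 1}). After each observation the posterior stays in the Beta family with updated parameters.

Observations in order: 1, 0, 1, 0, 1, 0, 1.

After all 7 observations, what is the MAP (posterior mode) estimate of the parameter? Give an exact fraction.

39/73

obs 1: x=1 → posterior Beta(9/2, 11/3)
obs 2: x=0 → posterior Beta(9/2, 14/3)
obs 3: x=1 → posterior Beta(11/2, 14/3)
obs 4: x=0 → posterior Beta(11/2, 17/3)
obs 5: x=1 → posterior Beta(13/2, 17/3)
obs 6: x=0 → posterior Beta(13/2, 20/3)
obs 7: x=1 → posterior Beta(15/2, 20/3)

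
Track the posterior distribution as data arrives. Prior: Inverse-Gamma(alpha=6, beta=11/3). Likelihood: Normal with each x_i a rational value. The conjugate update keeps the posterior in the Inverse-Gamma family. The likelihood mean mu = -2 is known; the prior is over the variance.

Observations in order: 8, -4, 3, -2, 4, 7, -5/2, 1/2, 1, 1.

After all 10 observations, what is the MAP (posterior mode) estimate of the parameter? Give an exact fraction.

obs 1: x=8 → posterior Inverse-Gamma(13/2, 161/3)
obs 2: x=-4 → posterior Inverse-Gamma(7, 167/3)
obs 3: x=3 → posterior Inverse-Gamma(15/2, 409/6)
obs 4: x=-2 → posterior Inverse-Gamma(8, 409/6)
obs 5: x=4 → posterior Inverse-Gamma(17/2, 517/6)
obs 6: x=7 → posterior Inverse-Gamma(9, 380/3)
obs 7: x=-5/2 → posterior Inverse-Gamma(19/2, 3043/24)
obs 8: x=1/2 → posterior Inverse-Gamma(10, 1559/12)
obs 9: x=1 → posterior Inverse-Gamma(21/2, 1613/12)
obs 10: x=1 → posterior Inverse-Gamma(11, 1667/12)

1667/144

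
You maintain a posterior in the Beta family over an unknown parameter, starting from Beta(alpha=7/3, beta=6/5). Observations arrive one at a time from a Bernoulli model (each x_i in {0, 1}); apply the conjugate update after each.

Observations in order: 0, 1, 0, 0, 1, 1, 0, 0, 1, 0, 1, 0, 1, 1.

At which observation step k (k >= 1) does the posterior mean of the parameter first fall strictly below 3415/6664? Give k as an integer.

k = 3

obs 1: x=0 → posterior Beta(7/3, 11/5)
obs 2: x=1 → posterior Beta(10/3, 11/5)
obs 3: x=0 → posterior Beta(10/3, 16/5)
obs 4: x=0 → posterior Beta(10/3, 21/5)
obs 5: x=1 → posterior Beta(13/3, 21/5)
obs 6: x=1 → posterior Beta(16/3, 21/5)
obs 7: x=0 → posterior Beta(16/3, 26/5)
obs 8: x=0 → posterior Beta(16/3, 31/5)
obs 9: x=1 → posterior Beta(19/3, 31/5)
obs 10: x=0 → posterior Beta(19/3, 36/5)
obs 11: x=1 → posterior Beta(22/3, 36/5)
obs 12: x=0 → posterior Beta(22/3, 41/5)
obs 13: x=1 → posterior Beta(25/3, 41/5)
obs 14: x=1 → posterior Beta(28/3, 41/5)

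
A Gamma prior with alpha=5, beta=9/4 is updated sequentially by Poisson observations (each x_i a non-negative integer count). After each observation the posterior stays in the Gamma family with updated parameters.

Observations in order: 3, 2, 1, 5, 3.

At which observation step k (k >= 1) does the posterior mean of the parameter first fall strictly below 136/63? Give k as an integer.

k = 3

obs 1: x=3 → posterior Gamma(8, 13/4)
obs 2: x=2 → posterior Gamma(10, 17/4)
obs 3: x=1 → posterior Gamma(11, 21/4)
obs 4: x=5 → posterior Gamma(16, 25/4)
obs 5: x=3 → posterior Gamma(19, 29/4)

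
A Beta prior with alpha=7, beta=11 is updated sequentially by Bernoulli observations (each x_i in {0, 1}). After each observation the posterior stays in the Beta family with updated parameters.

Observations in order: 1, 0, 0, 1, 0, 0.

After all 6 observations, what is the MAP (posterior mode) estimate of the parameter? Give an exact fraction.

obs 1: x=1 → posterior Beta(8, 11)
obs 2: x=0 → posterior Beta(8, 12)
obs 3: x=0 → posterior Beta(8, 13)
obs 4: x=1 → posterior Beta(9, 13)
obs 5: x=0 → posterior Beta(9, 14)
obs 6: x=0 → posterior Beta(9, 15)

4/11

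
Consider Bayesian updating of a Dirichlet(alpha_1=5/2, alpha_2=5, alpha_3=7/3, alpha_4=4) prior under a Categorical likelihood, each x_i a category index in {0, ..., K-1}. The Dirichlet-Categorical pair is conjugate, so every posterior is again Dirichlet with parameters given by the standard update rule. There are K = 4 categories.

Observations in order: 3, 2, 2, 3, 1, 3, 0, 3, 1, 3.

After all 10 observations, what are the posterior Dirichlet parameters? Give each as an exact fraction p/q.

obs 1: x=3 → posterior Dirichlet(5/2, 5, 7/3, 5)
obs 2: x=2 → posterior Dirichlet(5/2, 5, 10/3, 5)
obs 3: x=2 → posterior Dirichlet(5/2, 5, 13/3, 5)
obs 4: x=3 → posterior Dirichlet(5/2, 5, 13/3, 6)
obs 5: x=1 → posterior Dirichlet(5/2, 6, 13/3, 6)
obs 6: x=3 → posterior Dirichlet(5/2, 6, 13/3, 7)
obs 7: x=0 → posterior Dirichlet(7/2, 6, 13/3, 7)
obs 8: x=3 → posterior Dirichlet(7/2, 6, 13/3, 8)
obs 9: x=1 → posterior Dirichlet(7/2, 7, 13/3, 8)
obs 10: x=3 → posterior Dirichlet(7/2, 7, 13/3, 9)

alpha_1=7/2, alpha_2=7, alpha_3=13/3, alpha_4=9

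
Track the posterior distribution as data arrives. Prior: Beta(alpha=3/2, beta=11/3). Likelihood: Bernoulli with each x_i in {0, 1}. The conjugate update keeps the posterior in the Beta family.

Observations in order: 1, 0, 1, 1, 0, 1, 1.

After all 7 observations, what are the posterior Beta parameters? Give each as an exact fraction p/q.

obs 1: x=1 → posterior Beta(5/2, 11/3)
obs 2: x=0 → posterior Beta(5/2, 14/3)
obs 3: x=1 → posterior Beta(7/2, 14/3)
obs 4: x=1 → posterior Beta(9/2, 14/3)
obs 5: x=0 → posterior Beta(9/2, 17/3)
obs 6: x=1 → posterior Beta(11/2, 17/3)
obs 7: x=1 → posterior Beta(13/2, 17/3)

alpha=13/2, beta=17/3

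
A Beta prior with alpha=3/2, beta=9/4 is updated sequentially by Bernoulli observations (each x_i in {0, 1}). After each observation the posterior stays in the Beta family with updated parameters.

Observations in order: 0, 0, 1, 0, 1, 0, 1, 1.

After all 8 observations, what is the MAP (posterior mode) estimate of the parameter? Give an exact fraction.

6/13

obs 1: x=0 → posterior Beta(3/2, 13/4)
obs 2: x=0 → posterior Beta(3/2, 17/4)
obs 3: x=1 → posterior Beta(5/2, 17/4)
obs 4: x=0 → posterior Beta(5/2, 21/4)
obs 5: x=1 → posterior Beta(7/2, 21/4)
obs 6: x=0 → posterior Beta(7/2, 25/4)
obs 7: x=1 → posterior Beta(9/2, 25/4)
obs 8: x=1 → posterior Beta(11/2, 25/4)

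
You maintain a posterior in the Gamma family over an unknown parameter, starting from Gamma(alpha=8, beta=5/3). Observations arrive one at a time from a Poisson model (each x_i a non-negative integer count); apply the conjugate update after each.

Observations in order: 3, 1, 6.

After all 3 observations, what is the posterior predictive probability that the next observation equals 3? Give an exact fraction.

obs 1: x=3 → posterior Gamma(11, 8/3)
obs 2: x=1 → posterior Gamma(12, 11/3)
obs 3: x=6 → posterior Gamma(18, 14/3)

13139331132603398938951680/69091933913008732880827217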